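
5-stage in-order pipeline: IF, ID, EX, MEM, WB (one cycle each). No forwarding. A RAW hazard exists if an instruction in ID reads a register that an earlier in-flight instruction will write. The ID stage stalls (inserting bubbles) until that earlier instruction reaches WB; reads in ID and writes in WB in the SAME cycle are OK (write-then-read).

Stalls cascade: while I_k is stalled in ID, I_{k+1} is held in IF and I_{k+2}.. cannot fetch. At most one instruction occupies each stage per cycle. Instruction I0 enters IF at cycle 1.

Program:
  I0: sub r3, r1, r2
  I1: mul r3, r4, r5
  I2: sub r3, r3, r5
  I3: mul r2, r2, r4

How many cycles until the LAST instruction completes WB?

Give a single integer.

Answer: 10

Derivation:
I0 sub r3 <- r1,r2: IF@1 ID@2 stall=0 (-) EX@3 MEM@4 WB@5
I1 mul r3 <- r4,r5: IF@2 ID@3 stall=0 (-) EX@4 MEM@5 WB@6
I2 sub r3 <- r3,r5: IF@3 ID@4 stall=2 (RAW on I1.r3 (WB@6)) EX@7 MEM@8 WB@9
I3 mul r2 <- r2,r4: IF@4 ID@7 stall=0 (-) EX@8 MEM@9 WB@10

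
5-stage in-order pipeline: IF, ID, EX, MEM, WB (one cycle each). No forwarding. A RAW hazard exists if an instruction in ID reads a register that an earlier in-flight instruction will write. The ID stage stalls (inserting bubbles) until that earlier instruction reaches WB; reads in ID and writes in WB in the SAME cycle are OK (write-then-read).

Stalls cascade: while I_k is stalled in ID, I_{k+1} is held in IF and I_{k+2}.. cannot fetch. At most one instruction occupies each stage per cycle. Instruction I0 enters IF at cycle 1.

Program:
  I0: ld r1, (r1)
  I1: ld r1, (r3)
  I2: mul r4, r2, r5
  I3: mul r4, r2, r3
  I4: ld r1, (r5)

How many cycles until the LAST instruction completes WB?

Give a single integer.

I0 ld r1 <- r1: IF@1 ID@2 stall=0 (-) EX@3 MEM@4 WB@5
I1 ld r1 <- r3: IF@2 ID@3 stall=0 (-) EX@4 MEM@5 WB@6
I2 mul r4 <- r2,r5: IF@3 ID@4 stall=0 (-) EX@5 MEM@6 WB@7
I3 mul r4 <- r2,r3: IF@4 ID@5 stall=0 (-) EX@6 MEM@7 WB@8
I4 ld r1 <- r5: IF@5 ID@6 stall=0 (-) EX@7 MEM@8 WB@9

Answer: 9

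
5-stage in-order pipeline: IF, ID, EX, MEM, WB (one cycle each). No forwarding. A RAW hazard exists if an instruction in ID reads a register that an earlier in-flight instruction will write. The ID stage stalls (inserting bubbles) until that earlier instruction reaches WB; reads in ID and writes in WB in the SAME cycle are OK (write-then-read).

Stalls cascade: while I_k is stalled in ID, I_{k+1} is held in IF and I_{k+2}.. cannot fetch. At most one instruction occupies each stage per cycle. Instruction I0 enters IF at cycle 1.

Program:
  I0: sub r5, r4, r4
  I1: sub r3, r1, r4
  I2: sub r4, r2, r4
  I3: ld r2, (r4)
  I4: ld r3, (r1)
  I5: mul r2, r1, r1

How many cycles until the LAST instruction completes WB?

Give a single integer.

Answer: 12

Derivation:
I0 sub r5 <- r4,r4: IF@1 ID@2 stall=0 (-) EX@3 MEM@4 WB@5
I1 sub r3 <- r1,r4: IF@2 ID@3 stall=0 (-) EX@4 MEM@5 WB@6
I2 sub r4 <- r2,r4: IF@3 ID@4 stall=0 (-) EX@5 MEM@6 WB@7
I3 ld r2 <- r4: IF@4 ID@5 stall=2 (RAW on I2.r4 (WB@7)) EX@8 MEM@9 WB@10
I4 ld r3 <- r1: IF@5 ID@8 stall=0 (-) EX@9 MEM@10 WB@11
I5 mul r2 <- r1,r1: IF@8 ID@9 stall=0 (-) EX@10 MEM@11 WB@12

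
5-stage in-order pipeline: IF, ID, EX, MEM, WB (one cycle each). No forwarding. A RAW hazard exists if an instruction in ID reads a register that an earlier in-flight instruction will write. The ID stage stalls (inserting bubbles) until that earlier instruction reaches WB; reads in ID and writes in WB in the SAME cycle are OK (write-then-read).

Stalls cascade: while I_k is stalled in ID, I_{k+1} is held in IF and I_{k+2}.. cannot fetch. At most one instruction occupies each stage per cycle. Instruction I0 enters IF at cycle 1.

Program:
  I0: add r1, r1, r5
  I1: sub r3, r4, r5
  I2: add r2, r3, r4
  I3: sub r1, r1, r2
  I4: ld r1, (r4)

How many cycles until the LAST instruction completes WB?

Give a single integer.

Answer: 13

Derivation:
I0 add r1 <- r1,r5: IF@1 ID@2 stall=0 (-) EX@3 MEM@4 WB@5
I1 sub r3 <- r4,r5: IF@2 ID@3 stall=0 (-) EX@4 MEM@5 WB@6
I2 add r2 <- r3,r4: IF@3 ID@4 stall=2 (RAW on I1.r3 (WB@6)) EX@7 MEM@8 WB@9
I3 sub r1 <- r1,r2: IF@4 ID@7 stall=2 (RAW on I2.r2 (WB@9)) EX@10 MEM@11 WB@12
I4 ld r1 <- r4: IF@7 ID@10 stall=0 (-) EX@11 MEM@12 WB@13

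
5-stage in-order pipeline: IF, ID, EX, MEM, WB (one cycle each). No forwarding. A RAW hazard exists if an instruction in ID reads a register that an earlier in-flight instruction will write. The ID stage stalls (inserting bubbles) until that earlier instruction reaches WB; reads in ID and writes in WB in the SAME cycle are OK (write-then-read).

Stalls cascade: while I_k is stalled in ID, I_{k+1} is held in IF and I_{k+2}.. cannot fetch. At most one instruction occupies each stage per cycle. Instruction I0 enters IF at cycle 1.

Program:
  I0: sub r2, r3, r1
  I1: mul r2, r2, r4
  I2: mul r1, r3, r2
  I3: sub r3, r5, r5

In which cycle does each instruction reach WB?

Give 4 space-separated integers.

I0 sub r2 <- r3,r1: IF@1 ID@2 stall=0 (-) EX@3 MEM@4 WB@5
I1 mul r2 <- r2,r4: IF@2 ID@3 stall=2 (RAW on I0.r2 (WB@5)) EX@6 MEM@7 WB@8
I2 mul r1 <- r3,r2: IF@3 ID@6 stall=2 (RAW on I1.r2 (WB@8)) EX@9 MEM@10 WB@11
I3 sub r3 <- r5,r5: IF@6 ID@9 stall=0 (-) EX@10 MEM@11 WB@12

Answer: 5 8 11 12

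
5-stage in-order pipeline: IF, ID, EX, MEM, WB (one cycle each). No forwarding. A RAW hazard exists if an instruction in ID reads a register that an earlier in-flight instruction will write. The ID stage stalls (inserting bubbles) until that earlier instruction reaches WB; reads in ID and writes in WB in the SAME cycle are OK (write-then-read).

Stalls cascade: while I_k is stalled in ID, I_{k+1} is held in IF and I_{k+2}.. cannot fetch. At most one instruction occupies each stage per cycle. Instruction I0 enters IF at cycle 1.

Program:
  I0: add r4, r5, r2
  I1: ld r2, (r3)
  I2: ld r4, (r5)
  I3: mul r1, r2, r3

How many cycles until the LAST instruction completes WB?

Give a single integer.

I0 add r4 <- r5,r2: IF@1 ID@2 stall=0 (-) EX@3 MEM@4 WB@5
I1 ld r2 <- r3: IF@2 ID@3 stall=0 (-) EX@4 MEM@5 WB@6
I2 ld r4 <- r5: IF@3 ID@4 stall=0 (-) EX@5 MEM@6 WB@7
I3 mul r1 <- r2,r3: IF@4 ID@5 stall=1 (RAW on I1.r2 (WB@6)) EX@7 MEM@8 WB@9

Answer: 9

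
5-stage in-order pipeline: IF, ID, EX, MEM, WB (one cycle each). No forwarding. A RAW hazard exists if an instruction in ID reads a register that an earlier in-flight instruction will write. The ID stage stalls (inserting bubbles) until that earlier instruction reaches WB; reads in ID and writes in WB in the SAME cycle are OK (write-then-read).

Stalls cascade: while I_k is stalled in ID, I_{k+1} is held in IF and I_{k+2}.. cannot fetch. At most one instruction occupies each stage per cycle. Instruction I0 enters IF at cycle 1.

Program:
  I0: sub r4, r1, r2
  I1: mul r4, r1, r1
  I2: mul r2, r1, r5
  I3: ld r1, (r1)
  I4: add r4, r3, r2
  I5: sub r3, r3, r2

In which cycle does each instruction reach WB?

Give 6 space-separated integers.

Answer: 5 6 7 8 10 11

Derivation:
I0 sub r4 <- r1,r2: IF@1 ID@2 stall=0 (-) EX@3 MEM@4 WB@5
I1 mul r4 <- r1,r1: IF@2 ID@3 stall=0 (-) EX@4 MEM@5 WB@6
I2 mul r2 <- r1,r5: IF@3 ID@4 stall=0 (-) EX@5 MEM@6 WB@7
I3 ld r1 <- r1: IF@4 ID@5 stall=0 (-) EX@6 MEM@7 WB@8
I4 add r4 <- r3,r2: IF@5 ID@6 stall=1 (RAW on I2.r2 (WB@7)) EX@8 MEM@9 WB@10
I5 sub r3 <- r3,r2: IF@6 ID@8 stall=0 (-) EX@9 MEM@10 WB@11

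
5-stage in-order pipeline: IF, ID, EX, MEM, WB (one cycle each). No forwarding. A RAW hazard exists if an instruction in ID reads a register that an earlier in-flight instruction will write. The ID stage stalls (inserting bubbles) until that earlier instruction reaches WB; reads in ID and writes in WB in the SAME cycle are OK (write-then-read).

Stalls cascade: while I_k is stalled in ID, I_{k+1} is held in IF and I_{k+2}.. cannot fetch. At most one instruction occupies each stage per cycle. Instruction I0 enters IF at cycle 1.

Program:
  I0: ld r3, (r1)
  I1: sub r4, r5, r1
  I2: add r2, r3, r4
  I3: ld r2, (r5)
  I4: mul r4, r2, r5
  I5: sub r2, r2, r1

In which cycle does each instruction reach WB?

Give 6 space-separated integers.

Answer: 5 6 9 10 13 14

Derivation:
I0 ld r3 <- r1: IF@1 ID@2 stall=0 (-) EX@3 MEM@4 WB@5
I1 sub r4 <- r5,r1: IF@2 ID@3 stall=0 (-) EX@4 MEM@5 WB@6
I2 add r2 <- r3,r4: IF@3 ID@4 stall=2 (RAW on I1.r4 (WB@6)) EX@7 MEM@8 WB@9
I3 ld r2 <- r5: IF@4 ID@7 stall=0 (-) EX@8 MEM@9 WB@10
I4 mul r4 <- r2,r5: IF@7 ID@8 stall=2 (RAW on I3.r2 (WB@10)) EX@11 MEM@12 WB@13
I5 sub r2 <- r2,r1: IF@8 ID@11 stall=0 (-) EX@12 MEM@13 WB@14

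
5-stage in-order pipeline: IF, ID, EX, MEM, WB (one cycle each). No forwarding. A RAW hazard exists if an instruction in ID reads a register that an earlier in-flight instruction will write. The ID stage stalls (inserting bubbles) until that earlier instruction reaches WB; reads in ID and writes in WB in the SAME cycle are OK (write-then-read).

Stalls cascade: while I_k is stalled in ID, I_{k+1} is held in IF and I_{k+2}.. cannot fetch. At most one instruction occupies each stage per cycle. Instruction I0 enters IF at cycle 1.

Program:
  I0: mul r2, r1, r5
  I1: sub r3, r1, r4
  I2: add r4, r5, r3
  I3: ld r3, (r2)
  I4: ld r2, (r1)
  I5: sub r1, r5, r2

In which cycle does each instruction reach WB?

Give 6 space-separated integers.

I0 mul r2 <- r1,r5: IF@1 ID@2 stall=0 (-) EX@3 MEM@4 WB@5
I1 sub r3 <- r1,r4: IF@2 ID@3 stall=0 (-) EX@4 MEM@5 WB@6
I2 add r4 <- r5,r3: IF@3 ID@4 stall=2 (RAW on I1.r3 (WB@6)) EX@7 MEM@8 WB@9
I3 ld r3 <- r2: IF@4 ID@7 stall=0 (-) EX@8 MEM@9 WB@10
I4 ld r2 <- r1: IF@7 ID@8 stall=0 (-) EX@9 MEM@10 WB@11
I5 sub r1 <- r5,r2: IF@8 ID@9 stall=2 (RAW on I4.r2 (WB@11)) EX@12 MEM@13 WB@14

Answer: 5 6 9 10 11 14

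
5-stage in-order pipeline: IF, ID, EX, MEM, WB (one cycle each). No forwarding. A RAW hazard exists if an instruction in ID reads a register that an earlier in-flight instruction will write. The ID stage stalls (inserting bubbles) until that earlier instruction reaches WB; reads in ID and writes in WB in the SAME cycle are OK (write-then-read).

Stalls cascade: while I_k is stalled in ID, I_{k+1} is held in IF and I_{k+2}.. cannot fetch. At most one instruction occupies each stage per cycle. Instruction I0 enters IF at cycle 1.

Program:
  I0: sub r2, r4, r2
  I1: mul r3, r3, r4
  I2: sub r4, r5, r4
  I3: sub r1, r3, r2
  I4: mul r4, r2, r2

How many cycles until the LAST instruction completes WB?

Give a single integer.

I0 sub r2 <- r4,r2: IF@1 ID@2 stall=0 (-) EX@3 MEM@4 WB@5
I1 mul r3 <- r3,r4: IF@2 ID@3 stall=0 (-) EX@4 MEM@5 WB@6
I2 sub r4 <- r5,r4: IF@3 ID@4 stall=0 (-) EX@5 MEM@6 WB@7
I3 sub r1 <- r3,r2: IF@4 ID@5 stall=1 (RAW on I1.r3 (WB@6)) EX@7 MEM@8 WB@9
I4 mul r4 <- r2,r2: IF@5 ID@7 stall=0 (-) EX@8 MEM@9 WB@10

Answer: 10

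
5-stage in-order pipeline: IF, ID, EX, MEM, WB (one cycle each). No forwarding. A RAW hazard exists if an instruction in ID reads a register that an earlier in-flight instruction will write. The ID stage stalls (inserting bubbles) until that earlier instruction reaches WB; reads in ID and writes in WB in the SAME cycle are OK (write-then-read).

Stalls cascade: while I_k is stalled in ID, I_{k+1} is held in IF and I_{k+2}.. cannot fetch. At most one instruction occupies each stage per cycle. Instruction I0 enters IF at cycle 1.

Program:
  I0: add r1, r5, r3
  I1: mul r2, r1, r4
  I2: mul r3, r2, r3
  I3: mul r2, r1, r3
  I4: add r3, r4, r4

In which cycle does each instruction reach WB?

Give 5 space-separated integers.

Answer: 5 8 11 14 15

Derivation:
I0 add r1 <- r5,r3: IF@1 ID@2 stall=0 (-) EX@3 MEM@4 WB@5
I1 mul r2 <- r1,r4: IF@2 ID@3 stall=2 (RAW on I0.r1 (WB@5)) EX@6 MEM@7 WB@8
I2 mul r3 <- r2,r3: IF@3 ID@6 stall=2 (RAW on I1.r2 (WB@8)) EX@9 MEM@10 WB@11
I3 mul r2 <- r1,r3: IF@6 ID@9 stall=2 (RAW on I2.r3 (WB@11)) EX@12 MEM@13 WB@14
I4 add r3 <- r4,r4: IF@9 ID@12 stall=0 (-) EX@13 MEM@14 WB@15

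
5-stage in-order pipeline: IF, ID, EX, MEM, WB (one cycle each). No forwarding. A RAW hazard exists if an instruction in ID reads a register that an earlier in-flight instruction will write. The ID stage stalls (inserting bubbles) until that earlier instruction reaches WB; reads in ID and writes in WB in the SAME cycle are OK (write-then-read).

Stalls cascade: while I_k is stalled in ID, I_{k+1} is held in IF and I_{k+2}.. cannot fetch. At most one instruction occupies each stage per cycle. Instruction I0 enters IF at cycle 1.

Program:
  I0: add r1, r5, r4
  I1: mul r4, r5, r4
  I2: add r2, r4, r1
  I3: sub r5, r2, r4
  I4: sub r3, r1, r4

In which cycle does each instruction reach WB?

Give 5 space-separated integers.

I0 add r1 <- r5,r4: IF@1 ID@2 stall=0 (-) EX@3 MEM@4 WB@5
I1 mul r4 <- r5,r4: IF@2 ID@3 stall=0 (-) EX@4 MEM@5 WB@6
I2 add r2 <- r4,r1: IF@3 ID@4 stall=2 (RAW on I1.r4 (WB@6)) EX@7 MEM@8 WB@9
I3 sub r5 <- r2,r4: IF@4 ID@7 stall=2 (RAW on I2.r2 (WB@9)) EX@10 MEM@11 WB@12
I4 sub r3 <- r1,r4: IF@7 ID@10 stall=0 (-) EX@11 MEM@12 WB@13

Answer: 5 6 9 12 13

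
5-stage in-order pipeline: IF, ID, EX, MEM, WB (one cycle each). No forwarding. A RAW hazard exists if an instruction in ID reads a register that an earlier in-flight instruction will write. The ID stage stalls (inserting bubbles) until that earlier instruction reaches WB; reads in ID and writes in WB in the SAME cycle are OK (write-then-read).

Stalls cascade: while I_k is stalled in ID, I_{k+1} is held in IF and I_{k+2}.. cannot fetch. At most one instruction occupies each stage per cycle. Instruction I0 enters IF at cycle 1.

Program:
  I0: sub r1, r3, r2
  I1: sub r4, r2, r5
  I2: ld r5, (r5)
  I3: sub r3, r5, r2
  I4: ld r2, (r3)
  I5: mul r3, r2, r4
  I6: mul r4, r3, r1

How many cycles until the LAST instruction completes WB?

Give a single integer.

Answer: 19

Derivation:
I0 sub r1 <- r3,r2: IF@1 ID@2 stall=0 (-) EX@3 MEM@4 WB@5
I1 sub r4 <- r2,r5: IF@2 ID@3 stall=0 (-) EX@4 MEM@5 WB@6
I2 ld r5 <- r5: IF@3 ID@4 stall=0 (-) EX@5 MEM@6 WB@7
I3 sub r3 <- r5,r2: IF@4 ID@5 stall=2 (RAW on I2.r5 (WB@7)) EX@8 MEM@9 WB@10
I4 ld r2 <- r3: IF@5 ID@8 stall=2 (RAW on I3.r3 (WB@10)) EX@11 MEM@12 WB@13
I5 mul r3 <- r2,r4: IF@8 ID@11 stall=2 (RAW on I4.r2 (WB@13)) EX@14 MEM@15 WB@16
I6 mul r4 <- r3,r1: IF@11 ID@14 stall=2 (RAW on I5.r3 (WB@16)) EX@17 MEM@18 WB@19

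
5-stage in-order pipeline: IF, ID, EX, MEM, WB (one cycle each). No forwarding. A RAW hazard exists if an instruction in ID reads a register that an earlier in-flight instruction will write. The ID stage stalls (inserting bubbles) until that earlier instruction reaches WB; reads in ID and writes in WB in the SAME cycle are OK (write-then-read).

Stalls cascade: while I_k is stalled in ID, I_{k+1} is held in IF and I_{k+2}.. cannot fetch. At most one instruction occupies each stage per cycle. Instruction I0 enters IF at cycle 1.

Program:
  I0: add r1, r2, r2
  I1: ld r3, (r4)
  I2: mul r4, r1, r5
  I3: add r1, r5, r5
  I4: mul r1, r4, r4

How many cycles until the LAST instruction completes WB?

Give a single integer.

Answer: 11

Derivation:
I0 add r1 <- r2,r2: IF@1 ID@2 stall=0 (-) EX@3 MEM@4 WB@5
I1 ld r3 <- r4: IF@2 ID@3 stall=0 (-) EX@4 MEM@5 WB@6
I2 mul r4 <- r1,r5: IF@3 ID@4 stall=1 (RAW on I0.r1 (WB@5)) EX@6 MEM@7 WB@8
I3 add r1 <- r5,r5: IF@4 ID@6 stall=0 (-) EX@7 MEM@8 WB@9
I4 mul r1 <- r4,r4: IF@6 ID@7 stall=1 (RAW on I2.r4 (WB@8)) EX@9 MEM@10 WB@11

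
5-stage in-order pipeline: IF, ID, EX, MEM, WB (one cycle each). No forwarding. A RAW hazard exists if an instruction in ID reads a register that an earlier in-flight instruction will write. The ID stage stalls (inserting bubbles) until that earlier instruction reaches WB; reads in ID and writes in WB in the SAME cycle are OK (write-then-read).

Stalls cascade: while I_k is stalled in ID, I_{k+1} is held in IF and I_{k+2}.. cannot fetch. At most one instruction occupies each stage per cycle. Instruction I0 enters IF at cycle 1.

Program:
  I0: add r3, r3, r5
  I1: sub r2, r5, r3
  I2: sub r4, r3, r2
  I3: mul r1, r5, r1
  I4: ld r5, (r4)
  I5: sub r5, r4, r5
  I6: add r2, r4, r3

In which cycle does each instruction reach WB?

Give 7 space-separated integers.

Answer: 5 8 11 12 14 17 18

Derivation:
I0 add r3 <- r3,r5: IF@1 ID@2 stall=0 (-) EX@3 MEM@4 WB@5
I1 sub r2 <- r5,r3: IF@2 ID@3 stall=2 (RAW on I0.r3 (WB@5)) EX@6 MEM@7 WB@8
I2 sub r4 <- r3,r2: IF@3 ID@6 stall=2 (RAW on I1.r2 (WB@8)) EX@9 MEM@10 WB@11
I3 mul r1 <- r5,r1: IF@6 ID@9 stall=0 (-) EX@10 MEM@11 WB@12
I4 ld r5 <- r4: IF@9 ID@10 stall=1 (RAW on I2.r4 (WB@11)) EX@12 MEM@13 WB@14
I5 sub r5 <- r4,r5: IF@10 ID@12 stall=2 (RAW on I4.r5 (WB@14)) EX@15 MEM@16 WB@17
I6 add r2 <- r4,r3: IF@12 ID@15 stall=0 (-) EX@16 MEM@17 WB@18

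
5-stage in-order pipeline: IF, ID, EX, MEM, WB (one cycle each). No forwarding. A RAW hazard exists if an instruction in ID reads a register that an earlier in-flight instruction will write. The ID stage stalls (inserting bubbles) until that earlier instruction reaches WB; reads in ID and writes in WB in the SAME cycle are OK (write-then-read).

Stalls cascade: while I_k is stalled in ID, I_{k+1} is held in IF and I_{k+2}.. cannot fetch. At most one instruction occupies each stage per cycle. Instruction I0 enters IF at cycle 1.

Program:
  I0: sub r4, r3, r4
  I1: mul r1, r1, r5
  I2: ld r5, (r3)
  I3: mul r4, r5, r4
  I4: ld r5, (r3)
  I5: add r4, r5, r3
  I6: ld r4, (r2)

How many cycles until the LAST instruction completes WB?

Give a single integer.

I0 sub r4 <- r3,r4: IF@1 ID@2 stall=0 (-) EX@3 MEM@4 WB@5
I1 mul r1 <- r1,r5: IF@2 ID@3 stall=0 (-) EX@4 MEM@5 WB@6
I2 ld r5 <- r3: IF@3 ID@4 stall=0 (-) EX@5 MEM@6 WB@7
I3 mul r4 <- r5,r4: IF@4 ID@5 stall=2 (RAW on I2.r5 (WB@7)) EX@8 MEM@9 WB@10
I4 ld r5 <- r3: IF@5 ID@8 stall=0 (-) EX@9 MEM@10 WB@11
I5 add r4 <- r5,r3: IF@8 ID@9 stall=2 (RAW on I4.r5 (WB@11)) EX@12 MEM@13 WB@14
I6 ld r4 <- r2: IF@9 ID@12 stall=0 (-) EX@13 MEM@14 WB@15

Answer: 15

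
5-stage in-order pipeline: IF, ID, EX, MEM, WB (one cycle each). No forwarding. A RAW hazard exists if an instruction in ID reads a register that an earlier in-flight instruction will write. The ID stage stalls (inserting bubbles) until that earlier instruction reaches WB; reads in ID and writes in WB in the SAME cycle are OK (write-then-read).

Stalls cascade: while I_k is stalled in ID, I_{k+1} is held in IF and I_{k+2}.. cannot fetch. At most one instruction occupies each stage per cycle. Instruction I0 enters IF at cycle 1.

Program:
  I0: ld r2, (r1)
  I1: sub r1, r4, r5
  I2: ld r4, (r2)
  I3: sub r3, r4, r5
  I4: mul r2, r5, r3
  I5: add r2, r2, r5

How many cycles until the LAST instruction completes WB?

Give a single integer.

Answer: 17

Derivation:
I0 ld r2 <- r1: IF@1 ID@2 stall=0 (-) EX@3 MEM@4 WB@5
I1 sub r1 <- r4,r5: IF@2 ID@3 stall=0 (-) EX@4 MEM@5 WB@6
I2 ld r4 <- r2: IF@3 ID@4 stall=1 (RAW on I0.r2 (WB@5)) EX@6 MEM@7 WB@8
I3 sub r3 <- r4,r5: IF@4 ID@6 stall=2 (RAW on I2.r4 (WB@8)) EX@9 MEM@10 WB@11
I4 mul r2 <- r5,r3: IF@6 ID@9 stall=2 (RAW on I3.r3 (WB@11)) EX@12 MEM@13 WB@14
I5 add r2 <- r2,r5: IF@9 ID@12 stall=2 (RAW on I4.r2 (WB@14)) EX@15 MEM@16 WB@17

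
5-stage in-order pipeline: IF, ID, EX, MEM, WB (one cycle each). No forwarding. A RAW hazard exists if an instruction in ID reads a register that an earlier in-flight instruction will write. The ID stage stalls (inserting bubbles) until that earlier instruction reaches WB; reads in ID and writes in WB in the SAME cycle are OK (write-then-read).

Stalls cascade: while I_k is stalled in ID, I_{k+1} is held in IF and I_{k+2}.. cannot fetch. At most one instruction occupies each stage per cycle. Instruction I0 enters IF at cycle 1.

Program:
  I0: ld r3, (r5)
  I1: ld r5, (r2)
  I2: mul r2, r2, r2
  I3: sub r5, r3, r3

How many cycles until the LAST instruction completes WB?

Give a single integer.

I0 ld r3 <- r5: IF@1 ID@2 stall=0 (-) EX@3 MEM@4 WB@5
I1 ld r5 <- r2: IF@2 ID@3 stall=0 (-) EX@4 MEM@5 WB@6
I2 mul r2 <- r2,r2: IF@3 ID@4 stall=0 (-) EX@5 MEM@6 WB@7
I3 sub r5 <- r3,r3: IF@4 ID@5 stall=0 (-) EX@6 MEM@7 WB@8

Answer: 8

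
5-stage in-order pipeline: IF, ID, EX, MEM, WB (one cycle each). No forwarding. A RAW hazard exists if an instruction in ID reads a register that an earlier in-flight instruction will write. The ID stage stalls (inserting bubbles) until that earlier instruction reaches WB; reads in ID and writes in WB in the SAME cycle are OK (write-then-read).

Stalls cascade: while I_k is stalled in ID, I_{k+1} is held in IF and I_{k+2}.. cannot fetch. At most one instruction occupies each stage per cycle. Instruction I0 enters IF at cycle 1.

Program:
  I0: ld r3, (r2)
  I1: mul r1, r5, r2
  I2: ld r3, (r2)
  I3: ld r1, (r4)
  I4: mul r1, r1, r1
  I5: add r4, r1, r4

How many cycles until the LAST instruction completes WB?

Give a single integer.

I0 ld r3 <- r2: IF@1 ID@2 stall=0 (-) EX@3 MEM@4 WB@5
I1 mul r1 <- r5,r2: IF@2 ID@3 stall=0 (-) EX@4 MEM@5 WB@6
I2 ld r3 <- r2: IF@3 ID@4 stall=0 (-) EX@5 MEM@6 WB@7
I3 ld r1 <- r4: IF@4 ID@5 stall=0 (-) EX@6 MEM@7 WB@8
I4 mul r1 <- r1,r1: IF@5 ID@6 stall=2 (RAW on I3.r1 (WB@8)) EX@9 MEM@10 WB@11
I5 add r4 <- r1,r4: IF@6 ID@9 stall=2 (RAW on I4.r1 (WB@11)) EX@12 MEM@13 WB@14

Answer: 14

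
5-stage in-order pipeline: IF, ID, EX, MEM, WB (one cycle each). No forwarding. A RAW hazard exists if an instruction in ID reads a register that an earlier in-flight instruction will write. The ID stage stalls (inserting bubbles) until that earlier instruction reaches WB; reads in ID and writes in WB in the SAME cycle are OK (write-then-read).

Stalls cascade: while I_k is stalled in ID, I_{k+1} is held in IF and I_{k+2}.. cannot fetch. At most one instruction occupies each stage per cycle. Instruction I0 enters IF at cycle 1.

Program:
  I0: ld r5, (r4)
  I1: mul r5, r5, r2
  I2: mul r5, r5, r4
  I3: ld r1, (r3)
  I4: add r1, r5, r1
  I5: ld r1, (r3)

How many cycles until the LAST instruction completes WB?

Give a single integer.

I0 ld r5 <- r4: IF@1 ID@2 stall=0 (-) EX@3 MEM@4 WB@5
I1 mul r5 <- r5,r2: IF@2 ID@3 stall=2 (RAW on I0.r5 (WB@5)) EX@6 MEM@7 WB@8
I2 mul r5 <- r5,r4: IF@3 ID@6 stall=2 (RAW on I1.r5 (WB@8)) EX@9 MEM@10 WB@11
I3 ld r1 <- r3: IF@6 ID@9 stall=0 (-) EX@10 MEM@11 WB@12
I4 add r1 <- r5,r1: IF@9 ID@10 stall=2 (RAW on I3.r1 (WB@12)) EX@13 MEM@14 WB@15
I5 ld r1 <- r3: IF@10 ID@13 stall=0 (-) EX@14 MEM@15 WB@16

Answer: 16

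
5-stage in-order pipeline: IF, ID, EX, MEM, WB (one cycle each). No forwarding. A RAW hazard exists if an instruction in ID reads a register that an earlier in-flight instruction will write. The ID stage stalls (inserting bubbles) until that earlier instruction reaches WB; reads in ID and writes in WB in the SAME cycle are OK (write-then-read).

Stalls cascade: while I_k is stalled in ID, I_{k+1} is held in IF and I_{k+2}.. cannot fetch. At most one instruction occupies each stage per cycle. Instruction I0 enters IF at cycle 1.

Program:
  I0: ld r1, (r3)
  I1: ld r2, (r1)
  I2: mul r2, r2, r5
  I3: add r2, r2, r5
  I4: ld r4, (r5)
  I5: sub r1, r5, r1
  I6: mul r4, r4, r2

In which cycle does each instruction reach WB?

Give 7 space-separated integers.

Answer: 5 8 11 14 15 16 18

Derivation:
I0 ld r1 <- r3: IF@1 ID@2 stall=0 (-) EX@3 MEM@4 WB@5
I1 ld r2 <- r1: IF@2 ID@3 stall=2 (RAW on I0.r1 (WB@5)) EX@6 MEM@7 WB@8
I2 mul r2 <- r2,r5: IF@3 ID@6 stall=2 (RAW on I1.r2 (WB@8)) EX@9 MEM@10 WB@11
I3 add r2 <- r2,r5: IF@6 ID@9 stall=2 (RAW on I2.r2 (WB@11)) EX@12 MEM@13 WB@14
I4 ld r4 <- r5: IF@9 ID@12 stall=0 (-) EX@13 MEM@14 WB@15
I5 sub r1 <- r5,r1: IF@12 ID@13 stall=0 (-) EX@14 MEM@15 WB@16
I6 mul r4 <- r4,r2: IF@13 ID@14 stall=1 (RAW on I4.r4 (WB@15)) EX@16 MEM@17 WB@18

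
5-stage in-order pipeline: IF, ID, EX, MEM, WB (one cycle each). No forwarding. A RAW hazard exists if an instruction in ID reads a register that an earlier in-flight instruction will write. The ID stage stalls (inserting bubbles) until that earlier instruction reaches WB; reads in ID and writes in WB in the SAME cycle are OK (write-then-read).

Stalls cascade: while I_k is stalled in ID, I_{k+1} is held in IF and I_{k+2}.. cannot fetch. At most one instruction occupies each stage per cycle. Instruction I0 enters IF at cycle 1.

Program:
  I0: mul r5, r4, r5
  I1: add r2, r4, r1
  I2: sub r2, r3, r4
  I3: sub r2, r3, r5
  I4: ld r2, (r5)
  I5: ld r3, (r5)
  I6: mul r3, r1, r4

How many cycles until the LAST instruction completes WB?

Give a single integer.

Answer: 11

Derivation:
I0 mul r5 <- r4,r5: IF@1 ID@2 stall=0 (-) EX@3 MEM@4 WB@5
I1 add r2 <- r4,r1: IF@2 ID@3 stall=0 (-) EX@4 MEM@5 WB@6
I2 sub r2 <- r3,r4: IF@3 ID@4 stall=0 (-) EX@5 MEM@6 WB@7
I3 sub r2 <- r3,r5: IF@4 ID@5 stall=0 (-) EX@6 MEM@7 WB@8
I4 ld r2 <- r5: IF@5 ID@6 stall=0 (-) EX@7 MEM@8 WB@9
I5 ld r3 <- r5: IF@6 ID@7 stall=0 (-) EX@8 MEM@9 WB@10
I6 mul r3 <- r1,r4: IF@7 ID@8 stall=0 (-) EX@9 MEM@10 WB@11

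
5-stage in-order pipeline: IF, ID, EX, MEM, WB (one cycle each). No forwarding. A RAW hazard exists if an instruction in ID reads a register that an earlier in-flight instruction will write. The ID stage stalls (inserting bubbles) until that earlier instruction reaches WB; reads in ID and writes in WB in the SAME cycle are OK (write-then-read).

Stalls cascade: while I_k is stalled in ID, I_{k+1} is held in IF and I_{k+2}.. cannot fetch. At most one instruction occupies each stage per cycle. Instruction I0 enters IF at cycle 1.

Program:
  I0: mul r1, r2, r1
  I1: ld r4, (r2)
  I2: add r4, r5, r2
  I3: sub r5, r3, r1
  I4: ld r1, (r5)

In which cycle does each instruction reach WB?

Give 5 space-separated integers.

Answer: 5 6 7 8 11

Derivation:
I0 mul r1 <- r2,r1: IF@1 ID@2 stall=0 (-) EX@3 MEM@4 WB@5
I1 ld r4 <- r2: IF@2 ID@3 stall=0 (-) EX@4 MEM@5 WB@6
I2 add r4 <- r5,r2: IF@3 ID@4 stall=0 (-) EX@5 MEM@6 WB@7
I3 sub r5 <- r3,r1: IF@4 ID@5 stall=0 (-) EX@6 MEM@7 WB@8
I4 ld r1 <- r5: IF@5 ID@6 stall=2 (RAW on I3.r5 (WB@8)) EX@9 MEM@10 WB@11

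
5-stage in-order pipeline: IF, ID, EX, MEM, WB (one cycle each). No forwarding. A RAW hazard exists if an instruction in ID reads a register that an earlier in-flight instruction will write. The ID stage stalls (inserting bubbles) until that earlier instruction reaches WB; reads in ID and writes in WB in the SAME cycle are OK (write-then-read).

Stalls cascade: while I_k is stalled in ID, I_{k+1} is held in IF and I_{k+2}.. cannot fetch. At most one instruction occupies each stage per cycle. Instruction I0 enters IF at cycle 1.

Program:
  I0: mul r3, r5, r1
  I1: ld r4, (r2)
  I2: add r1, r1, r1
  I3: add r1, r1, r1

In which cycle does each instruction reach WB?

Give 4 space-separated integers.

Answer: 5 6 7 10

Derivation:
I0 mul r3 <- r5,r1: IF@1 ID@2 stall=0 (-) EX@3 MEM@4 WB@5
I1 ld r4 <- r2: IF@2 ID@3 stall=0 (-) EX@4 MEM@5 WB@6
I2 add r1 <- r1,r1: IF@3 ID@4 stall=0 (-) EX@5 MEM@6 WB@7
I3 add r1 <- r1,r1: IF@4 ID@5 stall=2 (RAW on I2.r1 (WB@7)) EX@8 MEM@9 WB@10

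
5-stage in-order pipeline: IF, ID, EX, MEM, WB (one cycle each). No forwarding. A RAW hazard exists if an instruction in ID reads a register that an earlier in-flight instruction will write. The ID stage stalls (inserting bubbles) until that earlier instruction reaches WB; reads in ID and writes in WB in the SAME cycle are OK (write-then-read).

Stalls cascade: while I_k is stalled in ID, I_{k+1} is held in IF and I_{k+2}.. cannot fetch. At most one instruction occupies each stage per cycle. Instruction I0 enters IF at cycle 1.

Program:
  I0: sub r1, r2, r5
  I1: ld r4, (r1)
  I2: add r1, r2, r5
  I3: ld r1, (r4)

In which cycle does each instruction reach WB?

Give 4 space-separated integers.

I0 sub r1 <- r2,r5: IF@1 ID@2 stall=0 (-) EX@3 MEM@4 WB@5
I1 ld r4 <- r1: IF@2 ID@3 stall=2 (RAW on I0.r1 (WB@5)) EX@6 MEM@7 WB@8
I2 add r1 <- r2,r5: IF@3 ID@6 stall=0 (-) EX@7 MEM@8 WB@9
I3 ld r1 <- r4: IF@6 ID@7 stall=1 (RAW on I1.r4 (WB@8)) EX@9 MEM@10 WB@11

Answer: 5 8 9 11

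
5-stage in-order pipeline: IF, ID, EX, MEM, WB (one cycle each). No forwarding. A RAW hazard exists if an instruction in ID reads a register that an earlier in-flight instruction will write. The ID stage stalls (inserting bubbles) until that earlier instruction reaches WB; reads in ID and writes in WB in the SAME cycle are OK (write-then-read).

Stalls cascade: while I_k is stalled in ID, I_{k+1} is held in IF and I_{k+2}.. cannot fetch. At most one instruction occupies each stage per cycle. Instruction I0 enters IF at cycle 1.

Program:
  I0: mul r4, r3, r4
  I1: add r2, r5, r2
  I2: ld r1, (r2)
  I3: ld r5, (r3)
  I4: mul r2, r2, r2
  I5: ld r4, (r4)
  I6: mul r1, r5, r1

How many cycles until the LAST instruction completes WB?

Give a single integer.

Answer: 13

Derivation:
I0 mul r4 <- r3,r4: IF@1 ID@2 stall=0 (-) EX@3 MEM@4 WB@5
I1 add r2 <- r5,r2: IF@2 ID@3 stall=0 (-) EX@4 MEM@5 WB@6
I2 ld r1 <- r2: IF@3 ID@4 stall=2 (RAW on I1.r2 (WB@6)) EX@7 MEM@8 WB@9
I3 ld r5 <- r3: IF@4 ID@7 stall=0 (-) EX@8 MEM@9 WB@10
I4 mul r2 <- r2,r2: IF@7 ID@8 stall=0 (-) EX@9 MEM@10 WB@11
I5 ld r4 <- r4: IF@8 ID@9 stall=0 (-) EX@10 MEM@11 WB@12
I6 mul r1 <- r5,r1: IF@9 ID@10 stall=0 (-) EX@11 MEM@12 WB@13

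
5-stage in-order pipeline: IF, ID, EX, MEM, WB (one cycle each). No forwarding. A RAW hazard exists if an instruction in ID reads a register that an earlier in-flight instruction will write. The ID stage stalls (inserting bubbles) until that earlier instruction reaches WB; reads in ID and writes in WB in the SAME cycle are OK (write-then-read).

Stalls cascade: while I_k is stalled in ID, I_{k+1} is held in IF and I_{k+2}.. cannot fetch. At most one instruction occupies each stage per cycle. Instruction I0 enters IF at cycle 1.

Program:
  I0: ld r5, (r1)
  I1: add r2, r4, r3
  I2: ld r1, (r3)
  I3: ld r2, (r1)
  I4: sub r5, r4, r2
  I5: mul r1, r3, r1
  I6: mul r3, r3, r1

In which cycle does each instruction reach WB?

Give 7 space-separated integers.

Answer: 5 6 7 10 13 14 17

Derivation:
I0 ld r5 <- r1: IF@1 ID@2 stall=0 (-) EX@3 MEM@4 WB@5
I1 add r2 <- r4,r3: IF@2 ID@3 stall=0 (-) EX@4 MEM@5 WB@6
I2 ld r1 <- r3: IF@3 ID@4 stall=0 (-) EX@5 MEM@6 WB@7
I3 ld r2 <- r1: IF@4 ID@5 stall=2 (RAW on I2.r1 (WB@7)) EX@8 MEM@9 WB@10
I4 sub r5 <- r4,r2: IF@5 ID@8 stall=2 (RAW on I3.r2 (WB@10)) EX@11 MEM@12 WB@13
I5 mul r1 <- r3,r1: IF@8 ID@11 stall=0 (-) EX@12 MEM@13 WB@14
I6 mul r3 <- r3,r1: IF@11 ID@12 stall=2 (RAW on I5.r1 (WB@14)) EX@15 MEM@16 WB@17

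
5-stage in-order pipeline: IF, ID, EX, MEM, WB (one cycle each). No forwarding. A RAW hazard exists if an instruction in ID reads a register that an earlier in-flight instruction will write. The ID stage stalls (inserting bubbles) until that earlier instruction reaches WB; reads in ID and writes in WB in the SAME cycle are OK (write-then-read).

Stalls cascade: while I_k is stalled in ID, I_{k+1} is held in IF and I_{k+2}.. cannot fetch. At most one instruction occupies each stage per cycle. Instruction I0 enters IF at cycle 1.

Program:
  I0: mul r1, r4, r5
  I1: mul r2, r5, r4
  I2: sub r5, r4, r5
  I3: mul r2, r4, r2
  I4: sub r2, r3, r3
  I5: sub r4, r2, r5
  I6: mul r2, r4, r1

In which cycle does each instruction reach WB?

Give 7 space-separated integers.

Answer: 5 6 7 9 10 13 16

Derivation:
I0 mul r1 <- r4,r5: IF@1 ID@2 stall=0 (-) EX@3 MEM@4 WB@5
I1 mul r2 <- r5,r4: IF@2 ID@3 stall=0 (-) EX@4 MEM@5 WB@6
I2 sub r5 <- r4,r5: IF@3 ID@4 stall=0 (-) EX@5 MEM@6 WB@7
I3 mul r2 <- r4,r2: IF@4 ID@5 stall=1 (RAW on I1.r2 (WB@6)) EX@7 MEM@8 WB@9
I4 sub r2 <- r3,r3: IF@5 ID@7 stall=0 (-) EX@8 MEM@9 WB@10
I5 sub r4 <- r2,r5: IF@7 ID@8 stall=2 (RAW on I4.r2 (WB@10)) EX@11 MEM@12 WB@13
I6 mul r2 <- r4,r1: IF@8 ID@11 stall=2 (RAW on I5.r4 (WB@13)) EX@14 MEM@15 WB@16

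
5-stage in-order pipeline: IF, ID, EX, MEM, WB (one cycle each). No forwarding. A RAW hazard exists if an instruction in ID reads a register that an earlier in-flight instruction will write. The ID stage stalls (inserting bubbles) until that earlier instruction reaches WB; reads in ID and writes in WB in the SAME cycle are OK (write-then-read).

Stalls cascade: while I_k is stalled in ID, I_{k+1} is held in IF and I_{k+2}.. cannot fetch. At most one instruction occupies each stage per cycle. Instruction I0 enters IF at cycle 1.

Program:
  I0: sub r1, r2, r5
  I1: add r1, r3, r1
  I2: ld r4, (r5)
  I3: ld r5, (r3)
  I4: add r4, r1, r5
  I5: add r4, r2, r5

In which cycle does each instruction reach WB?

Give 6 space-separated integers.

I0 sub r1 <- r2,r5: IF@1 ID@2 stall=0 (-) EX@3 MEM@4 WB@5
I1 add r1 <- r3,r1: IF@2 ID@3 stall=2 (RAW on I0.r1 (WB@5)) EX@6 MEM@7 WB@8
I2 ld r4 <- r5: IF@3 ID@6 stall=0 (-) EX@7 MEM@8 WB@9
I3 ld r5 <- r3: IF@6 ID@7 stall=0 (-) EX@8 MEM@9 WB@10
I4 add r4 <- r1,r5: IF@7 ID@8 stall=2 (RAW on I3.r5 (WB@10)) EX@11 MEM@12 WB@13
I5 add r4 <- r2,r5: IF@8 ID@11 stall=0 (-) EX@12 MEM@13 WB@14

Answer: 5 8 9 10 13 14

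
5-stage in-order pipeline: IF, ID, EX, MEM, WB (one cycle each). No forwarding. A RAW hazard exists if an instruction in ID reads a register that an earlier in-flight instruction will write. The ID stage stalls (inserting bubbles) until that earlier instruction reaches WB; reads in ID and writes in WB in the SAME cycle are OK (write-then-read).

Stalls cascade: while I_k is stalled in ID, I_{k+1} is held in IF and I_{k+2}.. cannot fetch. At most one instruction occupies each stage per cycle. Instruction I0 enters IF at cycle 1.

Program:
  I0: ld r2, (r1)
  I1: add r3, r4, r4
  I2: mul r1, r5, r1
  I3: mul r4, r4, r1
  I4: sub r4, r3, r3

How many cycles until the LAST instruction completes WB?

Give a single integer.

I0 ld r2 <- r1: IF@1 ID@2 stall=0 (-) EX@3 MEM@4 WB@5
I1 add r3 <- r4,r4: IF@2 ID@3 stall=0 (-) EX@4 MEM@5 WB@6
I2 mul r1 <- r5,r1: IF@3 ID@4 stall=0 (-) EX@5 MEM@6 WB@7
I3 mul r4 <- r4,r1: IF@4 ID@5 stall=2 (RAW on I2.r1 (WB@7)) EX@8 MEM@9 WB@10
I4 sub r4 <- r3,r3: IF@5 ID@8 stall=0 (-) EX@9 MEM@10 WB@11

Answer: 11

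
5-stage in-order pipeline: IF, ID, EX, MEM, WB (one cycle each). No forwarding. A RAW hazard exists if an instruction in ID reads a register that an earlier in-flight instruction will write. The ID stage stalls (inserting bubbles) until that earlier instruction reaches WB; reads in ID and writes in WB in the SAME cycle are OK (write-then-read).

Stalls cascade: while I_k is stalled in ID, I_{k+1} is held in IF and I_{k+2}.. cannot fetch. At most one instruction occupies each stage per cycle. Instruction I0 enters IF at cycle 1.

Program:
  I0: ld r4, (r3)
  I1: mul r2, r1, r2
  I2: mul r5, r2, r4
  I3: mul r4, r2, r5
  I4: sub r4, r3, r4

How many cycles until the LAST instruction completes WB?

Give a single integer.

Answer: 15

Derivation:
I0 ld r4 <- r3: IF@1 ID@2 stall=0 (-) EX@3 MEM@4 WB@5
I1 mul r2 <- r1,r2: IF@2 ID@3 stall=0 (-) EX@4 MEM@5 WB@6
I2 mul r5 <- r2,r4: IF@3 ID@4 stall=2 (RAW on I1.r2 (WB@6)) EX@7 MEM@8 WB@9
I3 mul r4 <- r2,r5: IF@4 ID@7 stall=2 (RAW on I2.r5 (WB@9)) EX@10 MEM@11 WB@12
I4 sub r4 <- r3,r4: IF@7 ID@10 stall=2 (RAW on I3.r4 (WB@12)) EX@13 MEM@14 WB@15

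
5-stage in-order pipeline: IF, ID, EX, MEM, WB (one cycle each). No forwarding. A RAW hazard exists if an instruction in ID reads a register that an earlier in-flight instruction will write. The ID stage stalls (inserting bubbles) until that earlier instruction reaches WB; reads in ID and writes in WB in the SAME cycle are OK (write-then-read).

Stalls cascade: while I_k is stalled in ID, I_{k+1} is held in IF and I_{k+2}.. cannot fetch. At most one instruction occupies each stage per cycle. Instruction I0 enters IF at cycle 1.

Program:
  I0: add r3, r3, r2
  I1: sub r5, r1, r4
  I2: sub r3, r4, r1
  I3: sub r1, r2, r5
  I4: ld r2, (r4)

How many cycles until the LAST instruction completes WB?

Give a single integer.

Answer: 10

Derivation:
I0 add r3 <- r3,r2: IF@1 ID@2 stall=0 (-) EX@3 MEM@4 WB@5
I1 sub r5 <- r1,r4: IF@2 ID@3 stall=0 (-) EX@4 MEM@5 WB@6
I2 sub r3 <- r4,r1: IF@3 ID@4 stall=0 (-) EX@5 MEM@6 WB@7
I3 sub r1 <- r2,r5: IF@4 ID@5 stall=1 (RAW on I1.r5 (WB@6)) EX@7 MEM@8 WB@9
I4 ld r2 <- r4: IF@5 ID@7 stall=0 (-) EX@8 MEM@9 WB@10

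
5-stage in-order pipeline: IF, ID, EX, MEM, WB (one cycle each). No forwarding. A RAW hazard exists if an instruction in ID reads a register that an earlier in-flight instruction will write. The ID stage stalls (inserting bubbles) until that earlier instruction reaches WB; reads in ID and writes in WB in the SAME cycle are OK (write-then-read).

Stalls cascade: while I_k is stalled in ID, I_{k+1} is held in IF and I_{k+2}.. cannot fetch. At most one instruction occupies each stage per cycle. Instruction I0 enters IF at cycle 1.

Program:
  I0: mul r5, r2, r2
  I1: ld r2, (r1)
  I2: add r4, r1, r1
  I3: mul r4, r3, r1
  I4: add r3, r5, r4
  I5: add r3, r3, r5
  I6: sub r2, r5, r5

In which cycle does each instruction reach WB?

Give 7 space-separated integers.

Answer: 5 6 7 8 11 14 15

Derivation:
I0 mul r5 <- r2,r2: IF@1 ID@2 stall=0 (-) EX@3 MEM@4 WB@5
I1 ld r2 <- r1: IF@2 ID@3 stall=0 (-) EX@4 MEM@5 WB@6
I2 add r4 <- r1,r1: IF@3 ID@4 stall=0 (-) EX@5 MEM@6 WB@7
I3 mul r4 <- r3,r1: IF@4 ID@5 stall=0 (-) EX@6 MEM@7 WB@8
I4 add r3 <- r5,r4: IF@5 ID@6 stall=2 (RAW on I3.r4 (WB@8)) EX@9 MEM@10 WB@11
I5 add r3 <- r3,r5: IF@6 ID@9 stall=2 (RAW on I4.r3 (WB@11)) EX@12 MEM@13 WB@14
I6 sub r2 <- r5,r5: IF@9 ID@12 stall=0 (-) EX@13 MEM@14 WB@15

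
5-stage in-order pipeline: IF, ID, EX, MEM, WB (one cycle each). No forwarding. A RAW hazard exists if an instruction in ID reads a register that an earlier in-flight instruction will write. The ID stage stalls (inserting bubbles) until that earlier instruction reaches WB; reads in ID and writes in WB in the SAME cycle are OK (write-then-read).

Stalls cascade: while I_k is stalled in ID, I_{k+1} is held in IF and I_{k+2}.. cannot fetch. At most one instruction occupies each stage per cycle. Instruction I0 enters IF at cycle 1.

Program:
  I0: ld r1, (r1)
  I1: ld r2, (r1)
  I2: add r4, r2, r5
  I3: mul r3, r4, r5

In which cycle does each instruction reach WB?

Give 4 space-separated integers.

I0 ld r1 <- r1: IF@1 ID@2 stall=0 (-) EX@3 MEM@4 WB@5
I1 ld r2 <- r1: IF@2 ID@3 stall=2 (RAW on I0.r1 (WB@5)) EX@6 MEM@7 WB@8
I2 add r4 <- r2,r5: IF@3 ID@6 stall=2 (RAW on I1.r2 (WB@8)) EX@9 MEM@10 WB@11
I3 mul r3 <- r4,r5: IF@6 ID@9 stall=2 (RAW on I2.r4 (WB@11)) EX@12 MEM@13 WB@14

Answer: 5 8 11 14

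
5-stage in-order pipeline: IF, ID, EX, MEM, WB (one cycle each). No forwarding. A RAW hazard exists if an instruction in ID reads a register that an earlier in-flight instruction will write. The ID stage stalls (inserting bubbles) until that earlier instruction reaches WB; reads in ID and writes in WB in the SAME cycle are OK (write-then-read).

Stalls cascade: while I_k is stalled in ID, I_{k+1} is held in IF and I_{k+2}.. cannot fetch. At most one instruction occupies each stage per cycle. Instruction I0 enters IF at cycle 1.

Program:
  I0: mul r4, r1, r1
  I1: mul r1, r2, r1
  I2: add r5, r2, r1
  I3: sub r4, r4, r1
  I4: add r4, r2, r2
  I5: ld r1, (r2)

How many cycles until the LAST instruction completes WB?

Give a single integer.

Answer: 12

Derivation:
I0 mul r4 <- r1,r1: IF@1 ID@2 stall=0 (-) EX@3 MEM@4 WB@5
I1 mul r1 <- r2,r1: IF@2 ID@3 stall=0 (-) EX@4 MEM@5 WB@6
I2 add r5 <- r2,r1: IF@3 ID@4 stall=2 (RAW on I1.r1 (WB@6)) EX@7 MEM@8 WB@9
I3 sub r4 <- r4,r1: IF@4 ID@7 stall=0 (-) EX@8 MEM@9 WB@10
I4 add r4 <- r2,r2: IF@7 ID@8 stall=0 (-) EX@9 MEM@10 WB@11
I5 ld r1 <- r2: IF@8 ID@9 stall=0 (-) EX@10 MEM@11 WB@12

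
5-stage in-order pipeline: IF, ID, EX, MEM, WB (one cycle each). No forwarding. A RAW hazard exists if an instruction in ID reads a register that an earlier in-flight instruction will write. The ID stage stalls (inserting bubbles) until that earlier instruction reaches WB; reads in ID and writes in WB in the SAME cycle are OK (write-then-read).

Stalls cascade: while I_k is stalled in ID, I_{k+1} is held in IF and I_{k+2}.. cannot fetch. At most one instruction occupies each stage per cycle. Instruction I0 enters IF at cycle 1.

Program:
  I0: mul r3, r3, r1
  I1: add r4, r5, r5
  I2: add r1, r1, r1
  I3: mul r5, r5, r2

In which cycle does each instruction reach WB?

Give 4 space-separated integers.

Answer: 5 6 7 8

Derivation:
I0 mul r3 <- r3,r1: IF@1 ID@2 stall=0 (-) EX@3 MEM@4 WB@5
I1 add r4 <- r5,r5: IF@2 ID@3 stall=0 (-) EX@4 MEM@5 WB@6
I2 add r1 <- r1,r1: IF@3 ID@4 stall=0 (-) EX@5 MEM@6 WB@7
I3 mul r5 <- r5,r2: IF@4 ID@5 stall=0 (-) EX@6 MEM@7 WB@8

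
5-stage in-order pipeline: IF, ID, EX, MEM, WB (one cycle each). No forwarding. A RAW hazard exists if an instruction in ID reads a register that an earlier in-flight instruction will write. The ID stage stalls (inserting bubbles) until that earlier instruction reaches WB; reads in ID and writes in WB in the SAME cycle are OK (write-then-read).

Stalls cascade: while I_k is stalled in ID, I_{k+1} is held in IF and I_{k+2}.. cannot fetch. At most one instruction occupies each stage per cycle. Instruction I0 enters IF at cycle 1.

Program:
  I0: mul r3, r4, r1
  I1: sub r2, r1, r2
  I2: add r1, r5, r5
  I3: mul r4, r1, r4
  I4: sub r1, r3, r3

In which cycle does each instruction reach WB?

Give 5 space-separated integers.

I0 mul r3 <- r4,r1: IF@1 ID@2 stall=0 (-) EX@3 MEM@4 WB@5
I1 sub r2 <- r1,r2: IF@2 ID@3 stall=0 (-) EX@4 MEM@5 WB@6
I2 add r1 <- r5,r5: IF@3 ID@4 stall=0 (-) EX@5 MEM@6 WB@7
I3 mul r4 <- r1,r4: IF@4 ID@5 stall=2 (RAW on I2.r1 (WB@7)) EX@8 MEM@9 WB@10
I4 sub r1 <- r3,r3: IF@5 ID@8 stall=0 (-) EX@9 MEM@10 WB@11

Answer: 5 6 7 10 11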